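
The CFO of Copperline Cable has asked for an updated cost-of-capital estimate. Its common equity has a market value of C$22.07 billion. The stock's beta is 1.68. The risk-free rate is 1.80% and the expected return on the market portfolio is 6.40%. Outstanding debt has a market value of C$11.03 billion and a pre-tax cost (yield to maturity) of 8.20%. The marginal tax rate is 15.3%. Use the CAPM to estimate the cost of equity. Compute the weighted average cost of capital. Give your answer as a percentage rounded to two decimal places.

Market risk premium = 6.4% − 1.8% = 4.6%.
Cost of equity via CAPM: Re = 1.8% + 1.68 × 4.6% = 9.5280%.
Total capital V = 22.07 + 11.03 = 33.1.
Equity: weight = 22.07/33.1 = 0.6668; cost = 9.528%.
Debt: weight = 11.03/33.1 = 0.3332; after-tax cost = 8.2% × (1 − 15.3%) = 6.9454%.
WACC = 0.6668 × 9.5280% + 0.3332 × 6.9454% = 8.6674%.

8.67%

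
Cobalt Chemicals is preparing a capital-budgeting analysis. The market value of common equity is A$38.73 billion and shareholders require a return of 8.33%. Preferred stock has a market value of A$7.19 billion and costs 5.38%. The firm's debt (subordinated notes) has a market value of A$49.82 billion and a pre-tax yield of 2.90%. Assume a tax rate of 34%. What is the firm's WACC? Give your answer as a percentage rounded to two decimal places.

4.77%

Total capital V = 38.73 + 7.19 + 49.82 = 95.74.
Equity: weight = 38.73/95.74 = 0.4045; cost = 8.33%.
Preferred: weight = 7.19/95.74 = 0.0751; cost = 5.38%.
Subordinated notes: weight = 49.82/95.74 = 0.5204; after-tax cost = 2.9% × (1 − 34%) = 1.9140%.
WACC = 0.4045 × 8.3300% + 0.0751 × 5.3800% + 0.5204 × 1.9140% = 4.7698%.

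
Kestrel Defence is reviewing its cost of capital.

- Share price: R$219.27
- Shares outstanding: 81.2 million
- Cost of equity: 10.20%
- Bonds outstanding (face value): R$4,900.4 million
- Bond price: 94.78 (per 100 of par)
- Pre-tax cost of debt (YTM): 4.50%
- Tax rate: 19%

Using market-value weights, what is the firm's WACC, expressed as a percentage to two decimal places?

8.84%

Market value of equity E = 219.27 × 81.2m = 17804.724m. Market value of debt D = 4900.4m × 94.78/100 = 4644.59912m.
Total capital V = 17804.724 + 4644.59912 = 22449.32312.
Equity: weight = 17804.724/22449.32312 = 0.7931; cost = 10.2%.
Bonds outstanding: weight = 4644.59912/22449.32312 = 0.2069; after-tax cost = 4.5% × (1 − 19%) = 3.6450%.
WACC = 0.7931 × 10.2000% + 0.2069 × 3.6450% = 8.8438%.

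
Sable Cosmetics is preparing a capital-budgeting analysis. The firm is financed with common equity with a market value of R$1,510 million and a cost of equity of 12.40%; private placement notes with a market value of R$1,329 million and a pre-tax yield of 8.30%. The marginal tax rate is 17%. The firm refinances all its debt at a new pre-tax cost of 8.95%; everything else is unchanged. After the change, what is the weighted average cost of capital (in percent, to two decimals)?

After the change:
Total capital V = 1510 + 1329 = 2839.
Equity: weight = 1510/2839 = 0.5319; cost = 12.4%.
Private placement notes: weight = 1329/2839 = 0.4681; after-tax cost = 8.95% × (1 − 17%) = 7.4285%.
WACC = 0.5319 × 12.4000% + 0.4681 × 7.4285% = 10.0727%.

10.07%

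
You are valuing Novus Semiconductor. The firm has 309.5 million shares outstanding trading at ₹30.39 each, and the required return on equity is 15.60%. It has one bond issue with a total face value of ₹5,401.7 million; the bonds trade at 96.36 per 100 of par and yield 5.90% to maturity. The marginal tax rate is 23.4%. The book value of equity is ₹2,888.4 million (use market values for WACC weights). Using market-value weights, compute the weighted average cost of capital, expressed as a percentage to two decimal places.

11.65%

Market value of equity E = 30.39 × 309.5m = 9405.705m. Market value of debt D = 5401.7m × 96.36/100 = 5205.07812m.
Total capital V = 9405.705 + 5205.07812 = 14610.78312.
Equity: weight = 9405.705/14610.78312 = 0.6438; cost = 15.6%.
Bonds outstanding: weight = 5205.07812/14610.78312 = 0.3562; after-tax cost = 5.9% × (1 − 23.4%) = 4.5194%.
WACC = 0.6438 × 15.6000% + 0.3562 × 4.5194% = 11.6525%.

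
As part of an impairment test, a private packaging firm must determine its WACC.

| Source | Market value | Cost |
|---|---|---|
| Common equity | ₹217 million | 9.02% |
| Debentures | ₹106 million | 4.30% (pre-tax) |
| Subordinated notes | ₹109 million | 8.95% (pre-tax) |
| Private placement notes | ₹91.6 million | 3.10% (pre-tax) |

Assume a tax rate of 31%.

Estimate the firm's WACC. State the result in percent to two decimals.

Total capital V = 217 + 106 + 109 + 91.6 = 523.6.
Equity: weight = 217/523.6 = 0.4144; cost = 9.02%.
Debentures: weight = 106/523.6 = 0.2024; after-tax cost = 4.3% × (1 − 31%) = 2.9670%.
Subordinated notes: weight = 109/523.6 = 0.2082; after-tax cost = 8.95% × (1 − 31%) = 6.1755%.
Private placement notes: weight = 91.6/523.6 = 0.1749; after-tax cost = 3.1% × (1 − 31%) = 2.1390%.
WACC = 0.4144 × 9.0200% + 0.2024 × 2.9670% + 0.2082 × 6.1755% + 0.1749 × 2.1390% = 5.9987%.

6.00%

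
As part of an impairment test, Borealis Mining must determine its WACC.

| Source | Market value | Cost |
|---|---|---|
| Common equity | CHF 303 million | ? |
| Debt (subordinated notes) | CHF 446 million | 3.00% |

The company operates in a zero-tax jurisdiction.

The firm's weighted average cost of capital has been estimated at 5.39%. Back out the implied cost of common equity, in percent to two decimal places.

8.91%

Total capital V = 303 + 446 = 749.
Equity weight = 303/749 = 0.4045.
Subordinated notes weight = 446/749 = 0.5955.
Debt contribution = 0.5955 × 3% × (1 − 0%) = 1.7864%.
Required equity contribution = 5.39% − 1.7864% = 3.6036%.
Re = 3.6036% / 0.4045 = 8.9080%.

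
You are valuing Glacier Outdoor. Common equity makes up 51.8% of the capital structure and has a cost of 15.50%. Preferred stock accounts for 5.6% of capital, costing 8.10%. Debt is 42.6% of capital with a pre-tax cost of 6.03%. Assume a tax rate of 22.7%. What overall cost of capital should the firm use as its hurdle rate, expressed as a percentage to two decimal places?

10.47%

After-tax cost of debt = 6.03% × (1 − 22.7%) = 4.6612%.
WACC = 0.518 × 15.5000% + 0.056 × 8.1000% + 0.426 × 4.6612% = 10.4683%.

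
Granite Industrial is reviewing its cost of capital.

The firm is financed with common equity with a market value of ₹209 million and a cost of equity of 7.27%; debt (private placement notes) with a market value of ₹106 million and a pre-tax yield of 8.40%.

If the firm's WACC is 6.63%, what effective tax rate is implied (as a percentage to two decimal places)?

36.09%

Total capital V = 209 + 106 = 315.
Equity weight = 209/315 = 0.6635.
Private placement notes weight = 106/315 = 0.3365.
Equity contribution = 0.6635 × 7.27% = 4.8236%.
Debt contribution must be 6.63% − 4.8236% = 1.8064%.
0.3365 × 8.4% × (1 − T) = 1.8064%  ⇒  (1 − T) = 0.6391.
T = 36.0939%.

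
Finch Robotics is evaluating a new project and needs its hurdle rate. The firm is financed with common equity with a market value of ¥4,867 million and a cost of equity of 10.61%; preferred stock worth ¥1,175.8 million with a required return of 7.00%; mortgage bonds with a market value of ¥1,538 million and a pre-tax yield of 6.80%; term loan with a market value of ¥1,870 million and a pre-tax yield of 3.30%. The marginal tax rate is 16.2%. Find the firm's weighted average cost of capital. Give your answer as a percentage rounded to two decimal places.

7.81%

Total capital V = 4867 + 1175.8 + 1538 + 1870 = 9450.8.
Equity: weight = 4867/9450.8 = 0.5150; cost = 10.61%.
Preferred: weight = 1175.8/9450.8 = 0.1244; cost = 7%.
Mortgage bonds: weight = 1538/9450.8 = 0.1627; after-tax cost = 6.8% × (1 − 16.2%) = 5.6984%.
Term loan: weight = 1870/9450.8 = 0.1979; after-tax cost = 3.3% × (1 − 16.2%) = 2.7654%.
WACC = 0.5150 × 10.6100% + 0.1244 × 7.0000% + 0.1627 × 5.6984% + 0.1979 × 2.7654% = 7.8094%.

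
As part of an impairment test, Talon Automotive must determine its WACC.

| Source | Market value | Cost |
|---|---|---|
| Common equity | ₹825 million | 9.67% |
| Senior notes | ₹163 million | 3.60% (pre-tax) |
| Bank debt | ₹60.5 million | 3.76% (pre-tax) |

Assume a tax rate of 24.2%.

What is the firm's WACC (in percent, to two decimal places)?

Total capital V = 825 + 163 + 60.5 = 1048.5.
Equity: weight = 825/1048.5 = 0.7868; cost = 9.67%.
Senior notes: weight = 163/1048.5 = 0.1555; after-tax cost = 3.6% × (1 − 24.2%) = 2.7288%.
Bank debt: weight = 60.5/1048.5 = 0.0577; after-tax cost = 3.76% × (1 − 24.2%) = 2.8501%.
WACC = 0.7868 × 9.6700% + 0.1555 × 2.7288% + 0.0577 × 2.8501% = 8.1974%.

8.20%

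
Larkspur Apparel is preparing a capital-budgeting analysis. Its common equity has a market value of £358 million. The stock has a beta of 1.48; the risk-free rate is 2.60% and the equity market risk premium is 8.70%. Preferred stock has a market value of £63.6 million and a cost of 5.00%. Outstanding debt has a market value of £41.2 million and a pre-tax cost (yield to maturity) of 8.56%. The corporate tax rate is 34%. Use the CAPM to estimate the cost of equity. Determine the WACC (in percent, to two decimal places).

Cost of equity via CAPM: Re = 2.6% + 1.48 × 8.7% = 15.4760%.
Total capital V = 358 + 63.6 + 41.2 = 462.8.
Equity: weight = 358/462.8 = 0.7736; cost = 15.476%.
Preferred: weight = 63.6/462.8 = 0.1374; cost = 5%.
Debt: weight = 41.2/462.8 = 0.0890; after-tax cost = 8.56% × (1 − 34%) = 5.6496%.
WACC = 0.7736 × 15.4760% + 0.1374 × 5.0000% + 0.0890 × 5.6496% = 13.1616%.

13.16%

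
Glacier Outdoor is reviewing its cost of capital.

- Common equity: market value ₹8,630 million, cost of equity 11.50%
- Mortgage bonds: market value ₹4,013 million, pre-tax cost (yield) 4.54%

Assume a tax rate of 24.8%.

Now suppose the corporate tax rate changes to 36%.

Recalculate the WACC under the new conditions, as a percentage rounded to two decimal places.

After the change:
Total capital V = 8630 + 4013 = 12643.
Equity: weight = 8630/12643 = 0.6826; cost = 11.5%.
Mortgage bonds: weight = 4013/12643 = 0.3174; after-tax cost = 4.54% × (1 − 36%) = 2.9056%.
WACC = 0.6826 × 11.5000% + 0.3174 × 2.9056% = 8.7721%.

8.77%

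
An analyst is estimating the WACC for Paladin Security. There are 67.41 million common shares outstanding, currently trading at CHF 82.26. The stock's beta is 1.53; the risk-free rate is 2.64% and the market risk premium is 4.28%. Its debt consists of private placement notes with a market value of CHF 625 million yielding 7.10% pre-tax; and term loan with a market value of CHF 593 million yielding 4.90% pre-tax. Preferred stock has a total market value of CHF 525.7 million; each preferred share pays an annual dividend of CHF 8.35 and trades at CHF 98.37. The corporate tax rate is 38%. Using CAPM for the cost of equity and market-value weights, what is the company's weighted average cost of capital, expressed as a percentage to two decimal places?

8.23%

Cost of equity via CAPM: Re = 2.64% + 1.53 × 4.28% = 9.1884%.
Cost of preferred: Rp = 8.35 / 98.37 = 8.4884%.
Market value of equity E = 82.26 × 67.41m = 5545.1466m.
Total capital V = 5545.1466 + 525.7 + 625 + 593 = 7288.8466.
Equity: weight = 5545.1466/7288.8466 = 0.7608; cost = 9.1884%.
Preferred: weight = 525.7/7288.8466 = 0.0721; cost = 8.4884%.
Private placement notes: weight = 625/7288.8466 = 0.0857; after-tax cost = 7.1% × (1 − 38%) = 4.4020%.
Term loan: weight = 593/7288.8466 = 0.0814; after-tax cost = 4.9% × (1 − 38%) = 3.0380%.
WACC = 0.7608 × 9.1884% + 0.0721 × 8.4884% + 0.0857 × 4.4020% + 0.0814 × 3.0380% = 8.2271%.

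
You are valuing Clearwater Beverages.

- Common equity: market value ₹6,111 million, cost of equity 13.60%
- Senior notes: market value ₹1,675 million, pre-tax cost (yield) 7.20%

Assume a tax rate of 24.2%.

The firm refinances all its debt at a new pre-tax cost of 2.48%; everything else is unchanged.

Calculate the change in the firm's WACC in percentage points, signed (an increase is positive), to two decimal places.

Current WACC:
Total capital V = 6111 + 1675 = 7786.
Equity: weight = 6111/7786 = 0.7849; cost = 13.6%.
Senior notes: weight = 1675/7786 = 0.2151; after-tax cost = 7.2% × (1 − 24.2%) = 5.4576%.
WACC = 0.7849 × 13.6000% + 0.2151 × 5.4576% = 11.8483%.
After the change:
Total capital V = 6111 + 1675 = 7786.
Equity: weight = 6111/7786 = 0.7849; cost = 13.6%.
Senior notes: weight = 1675/7786 = 0.2151; after-tax cost = 2.48% × (1 − 24.2%) = 1.8798%.
WACC = 0.7849 × 13.6000% + 0.2151 × 1.8798% = 11.0786%.
Change in WACC = 11.0786% − 11.8483% = -0.7697 pp.

-0.77 pp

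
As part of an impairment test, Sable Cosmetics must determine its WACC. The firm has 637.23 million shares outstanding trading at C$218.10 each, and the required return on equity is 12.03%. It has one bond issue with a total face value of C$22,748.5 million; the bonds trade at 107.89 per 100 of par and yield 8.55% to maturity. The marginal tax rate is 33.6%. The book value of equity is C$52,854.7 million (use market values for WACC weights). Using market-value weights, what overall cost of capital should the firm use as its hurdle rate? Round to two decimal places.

11.08%

Market value of equity E = 218.1 × 637.23m = 138979.863m. Market value of debt D = 22748.5m × 107.89/100 = 24543.35665m.
Total capital V = 138979.863 + 24543.35665 = 163523.21965.
Equity: weight = 138979.863/163523.21965 = 0.8499; cost = 12.03%.
Bonds outstanding: weight = 24543.35665/163523.21965 = 0.1501; after-tax cost = 8.55% × (1 − 33.6%) = 5.6772%.
WACC = 0.8499 × 12.0300% + 0.1501 × 5.6772% = 11.0765%.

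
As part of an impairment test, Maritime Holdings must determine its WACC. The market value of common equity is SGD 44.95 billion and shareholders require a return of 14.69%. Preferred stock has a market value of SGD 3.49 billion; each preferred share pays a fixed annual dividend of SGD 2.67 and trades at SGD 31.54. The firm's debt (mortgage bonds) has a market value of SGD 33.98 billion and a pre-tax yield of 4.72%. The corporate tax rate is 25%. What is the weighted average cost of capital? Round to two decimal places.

Cost of preferred: Rp = 2.67 / 31.54 = 8.4654%.
Total capital V = 44.95 + 3.49 + 33.98 = 82.42.
Equity: weight = 44.95/82.42 = 0.5454; cost = 14.69%.
Preferred: weight = 3.49/82.42 = 0.0423; cost = 8.4654%.
Mortgage bonds: weight = 33.98/82.42 = 0.4123; after-tax cost = 4.72% × (1 − 25%) = 3.5400%.
WACC = 0.5454 × 14.6900% + 0.0423 × 8.4654% + 0.4123 × 3.5400% = 9.8295%.

9.83%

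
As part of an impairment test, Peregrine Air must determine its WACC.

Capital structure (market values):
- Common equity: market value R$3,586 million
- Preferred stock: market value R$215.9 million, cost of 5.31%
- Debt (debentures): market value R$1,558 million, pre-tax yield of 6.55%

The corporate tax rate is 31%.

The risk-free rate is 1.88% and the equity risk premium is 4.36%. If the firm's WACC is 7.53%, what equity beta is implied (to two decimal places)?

1.63

Total capital V = 3586 + 215.9 + 1558 = 5359.9.
Equity weight = 3586/5359.9 = 0.6690.
Preferred weight = 215.9/5359.9 = 0.0403.
Debentures weight = 1558/5359.9 = 0.2907.
Debt contribution = 0.2907 × 6.55% × (1 − 31%) = 1.3137%.
Preferred contribution = 0.0403 × 5.31% = 0.2139%.
Required equity contribution = 7.53% − 1.5276% = 6.0024%  ⇒  Re = 8.9716%.
CAPM: 8.9716% = 1.88% + β × 4.36%  ⇒  β = 1.6265.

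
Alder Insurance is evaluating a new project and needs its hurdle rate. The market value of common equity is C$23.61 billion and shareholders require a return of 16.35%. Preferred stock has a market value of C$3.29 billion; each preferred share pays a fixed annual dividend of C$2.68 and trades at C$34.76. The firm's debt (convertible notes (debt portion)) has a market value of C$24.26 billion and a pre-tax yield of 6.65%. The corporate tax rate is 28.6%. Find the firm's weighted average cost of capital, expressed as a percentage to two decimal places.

Cost of preferred: Rp = 2.68 / 34.76 = 7.7100%.
Total capital V = 23.61 + 3.29 + 24.26 = 51.16.
Equity: weight = 23.61/51.16 = 0.4615; cost = 16.35%.
Preferred: weight = 3.29/51.16 = 0.0643; cost = 7.71%.
Convertible notes (debt portion): weight = 24.26/51.16 = 0.4742; after-tax cost = 6.65% × (1 − 28.6%) = 4.7481%.
WACC = 0.4615 × 16.3500% + 0.0643 × 7.7100% + 0.4742 × 4.7481% = 10.2928%.

10.29%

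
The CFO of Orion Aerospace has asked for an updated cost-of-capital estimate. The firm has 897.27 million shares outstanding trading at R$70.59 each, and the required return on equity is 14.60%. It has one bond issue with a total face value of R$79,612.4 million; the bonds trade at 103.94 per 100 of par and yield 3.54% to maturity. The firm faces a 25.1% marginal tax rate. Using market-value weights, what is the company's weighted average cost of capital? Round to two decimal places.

7.83%

Market value of equity E = 70.59 × 897.27m = 63338.2893m. Market value of debt D = 79612.4m × 103.94/100 = 82749.12856m.
Total capital V = 63338.2893 + 82749.12856 = 146087.41786.
Equity: weight = 63338.2893/146087.41786 = 0.4336; cost = 14.6%.
Bonds outstanding: weight = 82749.12856/146087.41786 = 0.5664; after-tax cost = 3.54% × (1 − 25.1%) = 2.6515%.
WACC = 0.4336 × 14.6000% + 0.5664 × 2.6515% = 7.8319%.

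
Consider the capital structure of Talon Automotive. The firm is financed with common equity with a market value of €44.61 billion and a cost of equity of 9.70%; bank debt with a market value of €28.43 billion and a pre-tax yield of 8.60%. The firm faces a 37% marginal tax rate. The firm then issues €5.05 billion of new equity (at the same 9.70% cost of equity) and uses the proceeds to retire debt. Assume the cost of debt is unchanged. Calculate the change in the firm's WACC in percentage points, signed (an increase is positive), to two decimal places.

+0.30 pp

Current WACC:
Total capital V = 44.61 + 28.43 = 73.04.
Equity: weight = 44.61/73.04 = 0.6108; cost = 9.7%.
Bank debt: weight = 28.43/73.04 = 0.3892; after-tax cost = 8.6% × (1 − 37%) = 5.4180%.
WACC = 0.6108 × 9.7000% + 0.3892 × 5.4180% = 8.0333%.
After the change:
Total capital V = 49.66 + 23.38 = 73.04.
Equity: weight = 49.66/73.04 = 0.6799; cost = 9.7%.
Bank debt: weight = 23.38/73.04 = 0.3201; after-tax cost = 8.6% × (1 − 37%) = 5.4180%.
WACC = 0.6799 × 9.7000% + 0.3201 × 5.4180% = 8.3293%.
Change in WACC = 8.3293% − 8.0333% = 0.2961 pp.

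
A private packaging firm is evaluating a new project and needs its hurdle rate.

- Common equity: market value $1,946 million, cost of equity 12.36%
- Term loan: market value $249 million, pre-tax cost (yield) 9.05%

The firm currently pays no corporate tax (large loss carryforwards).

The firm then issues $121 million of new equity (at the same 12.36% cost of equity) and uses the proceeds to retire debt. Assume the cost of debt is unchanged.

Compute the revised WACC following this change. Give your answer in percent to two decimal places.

12.17%

After the change:
Total capital V = 2067 + 128 = 2195.
Equity: weight = 2067/2195 = 0.9417; cost = 12.36%.
Term loan: weight = 128/2195 = 0.0583; after-tax cost = 9.05% × (1 − 0%) = 9.0500%.
WACC = 0.9417 × 12.3600% + 0.0583 × 9.0500% = 12.1670%.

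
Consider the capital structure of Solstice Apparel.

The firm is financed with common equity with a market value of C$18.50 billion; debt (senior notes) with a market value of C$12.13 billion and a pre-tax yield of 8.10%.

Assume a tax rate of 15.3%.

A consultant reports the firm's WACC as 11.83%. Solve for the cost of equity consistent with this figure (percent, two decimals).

15.09%

Total capital V = 18.5 + 12.13 = 30.63.
Equity weight = 18.5/30.63 = 0.6040.
Senior notes weight = 12.13/30.63 = 0.3960.
Debt contribution = 0.3960 × 8.1% × (1 − 15.3%) = 2.7170%.
Required equity contribution = 11.83% − 2.7170% = 9.1130%.
Re = 9.1130% / 0.6040 = 15.0882%.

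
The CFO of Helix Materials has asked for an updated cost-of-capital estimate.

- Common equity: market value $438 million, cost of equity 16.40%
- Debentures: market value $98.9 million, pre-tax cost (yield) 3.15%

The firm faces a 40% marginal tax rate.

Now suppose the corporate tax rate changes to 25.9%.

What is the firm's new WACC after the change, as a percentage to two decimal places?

13.81%

After the change:
Total capital V = 438 + 98.9 = 536.9.
Equity: weight = 438/536.9 = 0.8158; cost = 16.4%.
Debentures: weight = 98.9/536.9 = 0.1842; after-tax cost = 3.15% × (1 − 25.9%) = 2.3341%.
WACC = 0.8158 × 16.4000% + 0.1842 × 2.3341% = 13.8090%.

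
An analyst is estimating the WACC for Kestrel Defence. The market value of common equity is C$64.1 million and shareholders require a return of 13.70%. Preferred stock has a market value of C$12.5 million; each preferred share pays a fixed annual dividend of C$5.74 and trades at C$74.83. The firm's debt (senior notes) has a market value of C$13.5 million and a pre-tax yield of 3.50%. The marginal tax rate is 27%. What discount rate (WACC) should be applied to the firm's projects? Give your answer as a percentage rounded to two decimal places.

11.19%

Cost of preferred: Rp = 5.74 / 74.83 = 7.6707%.
Total capital V = 64.1 + 12.5 + 13.5 = 90.1.
Equity: weight = 64.1/90.1 = 0.7114; cost = 13.7%.
Preferred: weight = 12.5/90.1 = 0.1387; cost = 7.6707%.
Senior notes: weight = 13.5/90.1 = 0.1498; after-tax cost = 3.5% × (1 − 27%) = 2.5550%.
WACC = 0.7114 × 13.7000% + 0.1387 × 7.6707% + 0.1498 × 2.5550% = 11.1936%.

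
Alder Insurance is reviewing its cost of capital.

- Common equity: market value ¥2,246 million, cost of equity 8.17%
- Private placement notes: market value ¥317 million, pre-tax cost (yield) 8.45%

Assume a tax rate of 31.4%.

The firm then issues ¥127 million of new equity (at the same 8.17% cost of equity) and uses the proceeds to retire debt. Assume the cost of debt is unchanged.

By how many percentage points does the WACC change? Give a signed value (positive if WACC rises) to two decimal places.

+0.12 pp

Current WACC:
Total capital V = 2246 + 317 = 2563.
Equity: weight = 2246/2563 = 0.8763; cost = 8.17%.
Private placement notes: weight = 317/2563 = 0.1237; after-tax cost = 8.45% × (1 − 31.4%) = 5.7967%.
WACC = 0.8763 × 8.1700% + 0.1237 × 5.7967% = 7.8765%.
After the change:
Total capital V = 2373 + 190 = 2563.
Equity: weight = 2373/2563 = 0.9259; cost = 8.17%.
Private placement notes: weight = 190/2563 = 0.0741; after-tax cost = 8.45% × (1 − 31.4%) = 5.7967%.
WACC = 0.9259 × 8.1700% + 0.0741 × 5.7967% = 7.9941%.
Change in WACC = 7.9941% − 7.8765% = 0.1176 pp.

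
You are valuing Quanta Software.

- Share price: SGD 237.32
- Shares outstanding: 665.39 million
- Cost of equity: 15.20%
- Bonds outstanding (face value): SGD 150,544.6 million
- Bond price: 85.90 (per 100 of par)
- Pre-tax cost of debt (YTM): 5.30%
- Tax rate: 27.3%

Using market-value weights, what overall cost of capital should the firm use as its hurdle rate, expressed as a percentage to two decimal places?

Market value of equity E = 237.32 × 665.39m = 157910.3548m. Market value of debt D = 150544.6m × 85.9/100 = 129317.8114m.
Total capital V = 157910.3548 + 129317.8114 = 287228.1662.
Equity: weight = 157910.3548/287228.1662 = 0.5498; cost = 15.2%.
Bonds outstanding: weight = 129317.8114/287228.1662 = 0.4502; after-tax cost = 5.3% × (1 − 27.3%) = 3.8531%.
WACC = 0.5498 × 15.2000% + 0.4502 × 3.8531% = 10.0913%.

10.09%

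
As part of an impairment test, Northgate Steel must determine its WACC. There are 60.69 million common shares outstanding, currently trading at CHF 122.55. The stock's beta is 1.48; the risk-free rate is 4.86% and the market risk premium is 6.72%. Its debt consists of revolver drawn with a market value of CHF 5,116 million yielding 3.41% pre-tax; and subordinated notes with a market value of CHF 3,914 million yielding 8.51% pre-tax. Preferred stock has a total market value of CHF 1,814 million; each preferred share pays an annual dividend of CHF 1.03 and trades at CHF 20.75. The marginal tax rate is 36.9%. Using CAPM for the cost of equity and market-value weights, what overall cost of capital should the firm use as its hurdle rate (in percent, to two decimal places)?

Cost of equity via CAPM: Re = 4.86% + 1.48 × 6.72% = 14.8056%.
Cost of preferred: Rp = 1.03 / 20.75 = 4.9639%.
Market value of equity E = 122.55 × 60.69m = 7437.5595m.
Total capital V = 7437.5595 + 1814 + 5116 + 3914 = 18281.5595.
Equity: weight = 7437.5595/18281.5595 = 0.4068; cost = 14.8056%.
Preferred: weight = 1814/18281.5595 = 0.0992; cost = 4.9639%.
Revolver drawn: weight = 5116/18281.5595 = 0.2798; after-tax cost = 3.41% × (1 − 36.9%) = 2.1517%.
Subordinated notes: weight = 3914/18281.5595 = 0.2141; after-tax cost = 8.51% × (1 − 36.9%) = 5.3698%.
WACC = 0.4068 × 14.8056% + 0.0992 × 4.9639% + 0.2798 × 2.1517% + 0.2141 × 5.3698% = 8.2678%.

8.27%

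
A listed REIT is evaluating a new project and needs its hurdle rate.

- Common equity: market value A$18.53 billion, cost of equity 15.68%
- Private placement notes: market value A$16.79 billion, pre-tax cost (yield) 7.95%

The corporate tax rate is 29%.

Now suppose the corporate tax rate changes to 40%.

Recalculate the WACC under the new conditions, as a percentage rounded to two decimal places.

10.49%

After the change:
Total capital V = 18.53 + 16.79 = 35.32.
Equity: weight = 18.53/35.32 = 0.5246; cost = 15.68%.
Private placement notes: weight = 16.79/35.32 = 0.4754; after-tax cost = 7.95% × (1 − 40%) = 4.7700%.
WACC = 0.5246 × 15.6800% + 0.4754 × 4.7700% = 10.4937%.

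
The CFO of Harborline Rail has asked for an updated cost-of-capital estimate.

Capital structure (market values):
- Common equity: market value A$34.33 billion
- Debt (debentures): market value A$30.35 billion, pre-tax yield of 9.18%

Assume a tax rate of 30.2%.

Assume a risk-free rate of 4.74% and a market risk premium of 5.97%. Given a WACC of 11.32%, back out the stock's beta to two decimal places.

Total capital V = 34.33 + 30.35 = 64.68.
Equity weight = 34.33/64.68 = 0.5308.
Debentures weight = 30.35/64.68 = 0.4692.
Debt contribution = 0.4692 × 9.18% × (1 − 30.2%) = 3.0067%.
Required equity contribution = 11.32% − 3.0067% = 8.3133%  ⇒  Re = 15.6629%.
CAPM: 15.6629% = 4.74% + β × 5.97%  ⇒  β = 1.8296.

1.83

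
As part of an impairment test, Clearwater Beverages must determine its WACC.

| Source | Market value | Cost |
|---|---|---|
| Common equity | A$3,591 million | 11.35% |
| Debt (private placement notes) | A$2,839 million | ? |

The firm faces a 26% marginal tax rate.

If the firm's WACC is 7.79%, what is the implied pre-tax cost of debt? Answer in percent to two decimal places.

4.44%

Total capital V = 3591 + 2839 = 6430.
Equity weight = 3591/6430 = 0.5585.
Private placement notes weight = 2839/6430 = 0.4415.
Equity contribution = 0.5585 × 11.35% = 6.3387%.
Remaining for debt = 7.79% − 6.3387% = 1.4513%.
Rd × (1 − 26%) × 0.4415 = 1.4513%  ⇒  Rd = 4.4419%.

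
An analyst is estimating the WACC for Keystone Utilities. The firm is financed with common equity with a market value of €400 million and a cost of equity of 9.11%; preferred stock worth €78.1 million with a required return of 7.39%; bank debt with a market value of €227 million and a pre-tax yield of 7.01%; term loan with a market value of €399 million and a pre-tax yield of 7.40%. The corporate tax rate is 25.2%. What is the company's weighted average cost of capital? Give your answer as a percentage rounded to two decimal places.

Total capital V = 400 + 78.1 + 227 + 399 = 1104.1.
Equity: weight = 400/1104.1 = 0.3623; cost = 9.11%.
Preferred: weight = 78.1/1104.1 = 0.0707; cost = 7.39%.
Bank debt: weight = 227/1104.1 = 0.2056; after-tax cost = 7.01% × (1 − 25.2%) = 5.2435%.
Term loan: weight = 399/1104.1 = 0.3614; after-tax cost = 7.4% × (1 − 25.2%) = 5.5352%.
WACC = 0.3623 × 9.1100% + 0.0707 × 7.3900% + 0.2056 × 5.2435% + 0.3614 × 5.5352% = 6.9015%.

6.90%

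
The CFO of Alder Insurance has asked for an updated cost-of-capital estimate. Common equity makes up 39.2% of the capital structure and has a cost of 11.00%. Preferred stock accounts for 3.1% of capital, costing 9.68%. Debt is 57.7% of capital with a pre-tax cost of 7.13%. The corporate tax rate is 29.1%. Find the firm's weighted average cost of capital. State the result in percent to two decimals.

7.53%

After-tax cost of debt = 7.13% × (1 − 29.1%) = 5.0552%.
WACC = 0.392 × 11.0000% + 0.031 × 9.6800% + 0.577 × 5.0552% = 7.5289%.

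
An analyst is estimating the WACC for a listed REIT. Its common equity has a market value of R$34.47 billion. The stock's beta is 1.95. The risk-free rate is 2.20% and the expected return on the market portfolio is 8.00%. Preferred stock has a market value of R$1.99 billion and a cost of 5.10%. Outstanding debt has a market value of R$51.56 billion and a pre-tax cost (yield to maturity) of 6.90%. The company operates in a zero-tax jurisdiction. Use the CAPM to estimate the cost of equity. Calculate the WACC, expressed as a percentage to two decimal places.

9.45%

Market risk premium = 8.0% − 2.2% = 5.8%.
Cost of equity via CAPM: Re = 2.2% + 1.95 × 5.8% = 13.5100%.
Total capital V = 34.47 + 1.99 + 51.56 = 88.02.
Equity: weight = 34.47/88.02 = 0.3916; cost = 13.51%.
Preferred: weight = 1.99/88.02 = 0.0226; cost = 5.1%.
Debt: weight = 51.56/88.02 = 0.5858; after-tax cost = 6.9% × (1 − 0%) = 6.9000%.
WACC = 0.3916 × 13.5100% + 0.0226 × 5.1000% + 0.5858 × 6.9000% = 9.4479%.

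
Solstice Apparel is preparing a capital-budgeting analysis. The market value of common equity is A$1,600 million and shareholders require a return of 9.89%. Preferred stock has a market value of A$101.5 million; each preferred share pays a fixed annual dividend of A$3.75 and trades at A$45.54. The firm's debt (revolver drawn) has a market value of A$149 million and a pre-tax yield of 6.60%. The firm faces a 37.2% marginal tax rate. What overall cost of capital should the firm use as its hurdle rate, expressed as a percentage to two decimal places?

9.34%

Cost of preferred: Rp = 3.75 / 45.54 = 8.2345%.
Total capital V = 1600 + 101.5 + 149 = 1850.5.
Equity: weight = 1600/1850.5 = 0.8646; cost = 9.89%.
Preferred: weight = 101.5/1850.5 = 0.0549; cost = 8.2345%.
Revolver drawn: weight = 149/1850.5 = 0.0805; after-tax cost = 6.6% × (1 − 37.2%) = 4.1448%.
WACC = 0.8646 × 9.8900% + 0.0549 × 8.2345% + 0.0805 × 4.1448% = 9.3366%.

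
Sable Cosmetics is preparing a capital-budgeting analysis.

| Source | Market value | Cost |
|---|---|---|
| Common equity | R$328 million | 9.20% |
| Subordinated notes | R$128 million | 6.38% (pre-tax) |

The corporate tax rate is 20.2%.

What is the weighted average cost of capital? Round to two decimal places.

8.05%

Total capital V = 328 + 128 = 456.
Equity: weight = 328/456 = 0.7193; cost = 9.2%.
Subordinated notes: weight = 128/456 = 0.2807; after-tax cost = 6.38% × (1 − 20.2%) = 5.0912%.
WACC = 0.7193 × 9.2000% + 0.2807 × 5.0912% = 8.0467%.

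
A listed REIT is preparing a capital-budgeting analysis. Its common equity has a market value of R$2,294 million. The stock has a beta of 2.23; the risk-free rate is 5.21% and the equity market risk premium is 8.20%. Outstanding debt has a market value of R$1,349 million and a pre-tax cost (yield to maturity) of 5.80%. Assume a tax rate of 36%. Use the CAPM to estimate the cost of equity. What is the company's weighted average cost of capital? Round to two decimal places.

16.17%

Cost of equity via CAPM: Re = 5.21% + 2.23 × 8.2% = 23.4960%.
Total capital V = 2294 + 1349 = 3643.
Equity: weight = 2294/3643 = 0.6297; cost = 23.496%.
Debt: weight = 1349/3643 = 0.3703; after-tax cost = 5.8% × (1 − 36%) = 3.7120%.
WACC = 0.6297 × 23.4960% + 0.3703 × 3.7120% = 16.1700%.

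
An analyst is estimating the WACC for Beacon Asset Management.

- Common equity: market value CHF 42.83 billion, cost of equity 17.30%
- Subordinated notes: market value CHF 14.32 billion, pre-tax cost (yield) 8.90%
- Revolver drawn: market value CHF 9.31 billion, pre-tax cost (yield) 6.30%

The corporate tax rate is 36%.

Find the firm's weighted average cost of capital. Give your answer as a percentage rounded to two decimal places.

Total capital V = 42.83 + 14.32 + 9.31 = 66.46.
Equity: weight = 42.83/66.46 = 0.6444; cost = 17.3%.
Subordinated notes: weight = 14.32/66.46 = 0.2155; after-tax cost = 8.9% × (1 − 36%) = 5.6960%.
Revolver drawn: weight = 9.31/66.46 = 0.1401; after-tax cost = 6.3% × (1 − 36%) = 4.0320%.
WACC = 0.6444 × 17.3000% + 0.2155 × 5.6960% + 0.1401 × 4.0320% = 12.9411%.

12.94%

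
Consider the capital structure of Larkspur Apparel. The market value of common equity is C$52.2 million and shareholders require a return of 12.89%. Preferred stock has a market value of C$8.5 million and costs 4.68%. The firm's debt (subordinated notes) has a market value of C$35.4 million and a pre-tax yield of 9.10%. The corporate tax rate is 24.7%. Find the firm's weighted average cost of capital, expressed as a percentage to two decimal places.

9.94%

Total capital V = 52.2 + 8.5 + 35.4 = 96.1.
Equity: weight = 52.2/96.1 = 0.5432; cost = 12.89%.
Preferred: weight = 8.5/96.1 = 0.0884; cost = 4.68%.
Subordinated notes: weight = 35.4/96.1 = 0.3684; after-tax cost = 9.1% × (1 − 24.7%) = 6.8523%.
WACC = 0.5432 × 12.8900% + 0.0884 × 4.6800% + 0.3684 × 6.8523% = 9.9397%.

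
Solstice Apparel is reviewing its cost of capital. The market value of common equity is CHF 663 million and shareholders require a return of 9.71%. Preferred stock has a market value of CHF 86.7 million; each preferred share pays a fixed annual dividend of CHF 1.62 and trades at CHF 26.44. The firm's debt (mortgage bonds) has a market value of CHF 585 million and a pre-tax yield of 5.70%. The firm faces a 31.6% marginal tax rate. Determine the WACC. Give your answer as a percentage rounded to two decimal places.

6.93%

Cost of preferred: Rp = 1.62 / 26.44 = 6.1271%.
Total capital V = 663 + 86.7 + 585 = 1334.7.
Equity: weight = 663/1334.7 = 0.4967; cost = 9.71%.
Preferred: weight = 86.7/1334.7 = 0.0650; cost = 6.1271%.
Mortgage bonds: weight = 585/1334.7 = 0.4383; after-tax cost = 5.7% × (1 − 31.6%) = 3.8988%.
WACC = 0.4967 × 9.7100% + 0.0650 × 6.1271% + 0.4383 × 3.8988% = 6.9302%.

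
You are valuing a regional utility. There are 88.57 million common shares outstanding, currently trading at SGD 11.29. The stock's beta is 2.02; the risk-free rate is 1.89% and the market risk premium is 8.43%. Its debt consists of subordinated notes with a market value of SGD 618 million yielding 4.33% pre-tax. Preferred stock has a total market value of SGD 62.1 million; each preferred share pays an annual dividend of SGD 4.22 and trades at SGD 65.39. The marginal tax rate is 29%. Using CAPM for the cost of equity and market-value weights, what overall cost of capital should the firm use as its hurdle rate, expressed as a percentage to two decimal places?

12.63%

Cost of equity via CAPM: Re = 1.89% + 2.02 × 8.43% = 18.9186%.
Cost of preferred: Rp = 4.22 / 65.39 = 6.4536%.
Market value of equity E = 11.29 × 88.57m = 999.9553m.
Total capital V = 999.9553 + 62.1 + 618 = 1680.0553.
Equity: weight = 999.9553/1680.0553 = 0.5952; cost = 18.9186%.
Preferred: weight = 62.1/1680.0553 = 0.0370; cost = 6.4536%.
Subordinated notes: weight = 618/1680.0553 = 0.3678; after-tax cost = 4.33% × (1 − 29%) = 3.0743%.
WACC = 0.5952 × 18.9186% + 0.0370 × 6.4536% + 0.3678 × 3.0743% = 12.6296%.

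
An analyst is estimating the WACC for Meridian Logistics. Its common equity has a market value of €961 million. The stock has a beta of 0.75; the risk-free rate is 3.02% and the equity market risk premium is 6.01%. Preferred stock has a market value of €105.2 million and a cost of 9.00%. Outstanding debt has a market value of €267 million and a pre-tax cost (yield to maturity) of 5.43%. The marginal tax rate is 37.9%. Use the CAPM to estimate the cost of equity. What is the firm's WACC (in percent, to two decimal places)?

Cost of equity via CAPM: Re = 3.02% + 0.75 × 6.01% = 7.5275%.
Total capital V = 961 + 105.2 + 267 = 1333.2.
Equity: weight = 961/1333.2 = 0.7208; cost = 7.5275%.
Preferred: weight = 105.2/1333.2 = 0.0789; cost = 9%.
Debt: weight = 267/1333.2 = 0.2003; after-tax cost = 5.43% × (1 − 37.9%) = 3.3720%.
WACC = 0.7208 × 7.5275% + 0.0789 × 9.0000% + 0.2003 × 3.3720% = 6.8115%.

6.81%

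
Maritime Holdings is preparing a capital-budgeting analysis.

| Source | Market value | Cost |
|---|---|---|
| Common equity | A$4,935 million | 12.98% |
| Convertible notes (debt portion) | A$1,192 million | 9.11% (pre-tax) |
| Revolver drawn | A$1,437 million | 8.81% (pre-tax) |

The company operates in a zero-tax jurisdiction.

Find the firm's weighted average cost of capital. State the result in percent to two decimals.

Total capital V = 4935 + 1192 + 1437 = 7564.
Equity: weight = 4935/7564 = 0.6524; cost = 12.98%.
Convertible notes (debt portion): weight = 1192/7564 = 0.1576; after-tax cost = 9.11% × (1 − 0%) = 9.1100%.
Revolver drawn: weight = 1437/7564 = 0.1900; after-tax cost = 8.81% × (1 − 0%) = 8.8100%.
WACC = 0.6524 × 12.9800% + 0.1576 × 9.1100% + 0.1900 × 8.8100% = 11.5779%.

11.58%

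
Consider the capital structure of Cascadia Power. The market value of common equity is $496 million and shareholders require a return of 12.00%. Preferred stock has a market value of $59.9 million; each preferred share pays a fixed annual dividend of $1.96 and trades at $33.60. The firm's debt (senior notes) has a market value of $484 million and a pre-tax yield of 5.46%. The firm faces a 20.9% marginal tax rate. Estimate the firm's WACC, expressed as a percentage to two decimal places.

8.07%

Cost of preferred: Rp = 1.96 / 33.6 = 5.8333%.
Total capital V = 496 + 59.9 + 484 = 1039.9.
Equity: weight = 496/1039.9 = 0.4770; cost = 12%.
Preferred: weight = 59.9/1039.9 = 0.0576; cost = 5.8333%.
Senior notes: weight = 484/1039.9 = 0.4654; after-tax cost = 5.46% × (1 − 20.9%) = 4.3189%.
WACC = 0.4770 × 12.0000% + 0.0576 × 5.8333% + 0.4654 × 4.3189% = 8.0698%.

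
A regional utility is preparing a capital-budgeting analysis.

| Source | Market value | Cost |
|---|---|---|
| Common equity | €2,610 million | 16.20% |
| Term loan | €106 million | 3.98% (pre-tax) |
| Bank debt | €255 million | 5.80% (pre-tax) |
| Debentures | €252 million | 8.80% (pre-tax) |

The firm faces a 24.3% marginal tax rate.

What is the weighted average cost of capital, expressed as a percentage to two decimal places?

14.09%

Total capital V = 2610 + 106 + 255 + 252 = 3223.
Equity: weight = 2610/3223 = 0.8098; cost = 16.2%.
Term loan: weight = 106/3223 = 0.0329; after-tax cost = 3.98% × (1 − 24.3%) = 3.0129%.
Bank debt: weight = 255/3223 = 0.0791; after-tax cost = 5.8% × (1 − 24.3%) = 4.3906%.
Debentures: weight = 252/3223 = 0.0782; after-tax cost = 8.8% × (1 − 24.3%) = 6.6616%.
WACC = 0.8098 × 16.2000% + 0.0329 × 3.0129% + 0.0791 × 4.3906% + 0.0782 × 6.6616% = 14.0862%.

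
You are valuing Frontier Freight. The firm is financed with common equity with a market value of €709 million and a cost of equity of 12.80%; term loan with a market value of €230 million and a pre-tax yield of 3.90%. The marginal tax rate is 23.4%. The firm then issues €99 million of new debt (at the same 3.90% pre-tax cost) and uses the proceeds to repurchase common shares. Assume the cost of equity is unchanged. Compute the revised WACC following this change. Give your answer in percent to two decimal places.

9.36%

After the change:
Total capital V = 610 + 329 = 939.
Equity: weight = 610/939 = 0.6496; cost = 12.8%.
Term loan: weight = 329/939 = 0.3504; after-tax cost = 3.9% × (1 − 23.4%) = 2.9874%.
WACC = 0.6496 × 12.8000% + 0.3504 × 2.9874% = 9.3619%.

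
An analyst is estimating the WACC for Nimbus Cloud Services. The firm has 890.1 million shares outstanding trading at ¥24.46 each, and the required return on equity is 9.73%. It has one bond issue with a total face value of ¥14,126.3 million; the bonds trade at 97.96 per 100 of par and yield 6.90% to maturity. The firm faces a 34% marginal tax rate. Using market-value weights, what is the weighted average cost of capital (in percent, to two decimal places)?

7.72%

Market value of equity E = 24.46 × 890.1m = 21771.846m. Market value of debt D = 14126.3m × 97.96/100 = 13838.12348m.
Total capital V = 21771.846 + 13838.12348 = 35609.96948.
Equity: weight = 21771.846/35609.96948 = 0.6114; cost = 9.73%.
Bonds outstanding: weight = 13838.12348/35609.96948 = 0.3886; after-tax cost = 6.9% × (1 − 34%) = 4.5540%.
WACC = 0.6114 × 9.7300% + 0.3886 × 4.5540% = 7.7186%.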